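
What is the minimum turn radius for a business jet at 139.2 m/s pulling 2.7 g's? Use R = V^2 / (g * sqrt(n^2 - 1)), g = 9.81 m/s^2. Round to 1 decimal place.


Step 1: V^2 = 139.2^2 = 19376.64
Step 2: n^2 - 1 = 2.7^2 - 1 = 6.29
Step 3: sqrt(6.29) = 2.507987
Step 4: R = 19376.64 / (9.81 * 2.507987) = 787.6 m

787.6


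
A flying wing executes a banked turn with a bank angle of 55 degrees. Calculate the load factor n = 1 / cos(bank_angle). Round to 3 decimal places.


Step 1: Convert 55 degrees to radians = 0.959931
Step 2: cos(55 deg) = 0.573576
Step 3: n = 1 / 0.573576 = 1.743

1.743


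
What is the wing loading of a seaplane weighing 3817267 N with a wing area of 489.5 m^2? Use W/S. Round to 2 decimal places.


Step 1: Wing loading = W / S = 3817267 / 489.5
Step 2: Wing loading = 7798.30 N/m^2

7798.30


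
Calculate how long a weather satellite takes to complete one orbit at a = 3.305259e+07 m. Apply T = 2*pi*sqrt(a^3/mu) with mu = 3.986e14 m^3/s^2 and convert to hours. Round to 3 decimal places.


Step 1: a^3 / mu = 3.610909e+22 / 3.986e14 = 9.058978e+07
Step 2: sqrt(9.058978e+07) = 9517.8662 s
Step 3: T = 2*pi * 9517.8662 = 59802.52 s
Step 4: T in hours = 59802.52 / 3600 = 16.612 hours

16.612


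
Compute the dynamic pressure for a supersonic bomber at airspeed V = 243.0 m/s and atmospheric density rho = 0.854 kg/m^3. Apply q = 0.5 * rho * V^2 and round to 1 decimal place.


Step 1: V^2 = 243.0^2 = 59049.0
Step 2: q = 0.5 * 0.854 * 59049.0
Step 3: q = 25213.9 Pa

25213.9


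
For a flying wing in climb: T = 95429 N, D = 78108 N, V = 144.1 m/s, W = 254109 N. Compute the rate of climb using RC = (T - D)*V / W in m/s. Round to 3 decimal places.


Step 1: Excess thrust = T - D = 95429 - 78108 = 17321 N
Step 2: Excess power = 17321 * 144.1 = 2495956.1 W
Step 3: RC = 2495956.1 / 254109 = 9.822 m/s

9.822


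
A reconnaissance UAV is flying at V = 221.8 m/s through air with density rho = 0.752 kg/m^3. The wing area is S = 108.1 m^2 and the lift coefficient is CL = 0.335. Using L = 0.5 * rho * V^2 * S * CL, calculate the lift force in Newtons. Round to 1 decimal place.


Step 1: Calculate dynamic pressure q = 0.5 * 0.752 * 221.8^2 = 0.5 * 0.752 * 49195.24 = 18497.4102 Pa
Step 2: Multiply by wing area and lift coefficient: L = 18497.4102 * 108.1 * 0.335
Step 3: L = 1999570.0469 * 0.335 = 669856.0 N

669856.0


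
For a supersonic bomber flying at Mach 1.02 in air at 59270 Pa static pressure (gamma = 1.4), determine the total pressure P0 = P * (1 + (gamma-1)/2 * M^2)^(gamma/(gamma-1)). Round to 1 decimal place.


Step 1: (gamma-1)/2 * M^2 = 0.2 * 1.0404 = 0.20808
Step 2: 1 + 0.20808 = 1.20808
Step 3: Exponent gamma/(gamma-1) = 3.5
Step 4: P0 = 59270 * 1.20808^3.5 = 114860.3 Pa

114860.3


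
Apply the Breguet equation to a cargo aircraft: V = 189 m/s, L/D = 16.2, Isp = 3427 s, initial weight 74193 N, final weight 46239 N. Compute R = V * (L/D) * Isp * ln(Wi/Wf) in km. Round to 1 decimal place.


Step 1: Coefficient = V * (L/D) * Isp = 189 * 16.2 * 3427 = 10492788.6 m
Step 2: Wi/Wf = 74193 / 46239 = 1.604555
Step 3: ln(1.604555) = 0.472846
Step 4: R = 10492788.6 * 0.472846 = 4961475.3 m = 4961.5 km

4961.5


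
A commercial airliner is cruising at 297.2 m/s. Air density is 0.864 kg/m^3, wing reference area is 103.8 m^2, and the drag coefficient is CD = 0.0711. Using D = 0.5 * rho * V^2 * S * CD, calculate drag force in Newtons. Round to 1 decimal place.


Step 1: Dynamic pressure q = 0.5 * 0.864 * 297.2^2 = 38157.6269 Pa
Step 2: Drag D = q * S * CD = 38157.6269 * 103.8 * 0.0711
Step 3: D = 281610.2 N

281610.2


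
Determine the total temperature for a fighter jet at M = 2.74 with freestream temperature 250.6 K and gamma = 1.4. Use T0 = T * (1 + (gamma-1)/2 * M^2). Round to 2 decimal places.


Step 1: (gamma-1)/2 = 0.2
Step 2: M^2 = 7.5076
Step 3: 1 + 0.2 * 7.5076 = 2.50152
Step 4: T0 = 250.6 * 2.50152 = 626.88 K

626.88


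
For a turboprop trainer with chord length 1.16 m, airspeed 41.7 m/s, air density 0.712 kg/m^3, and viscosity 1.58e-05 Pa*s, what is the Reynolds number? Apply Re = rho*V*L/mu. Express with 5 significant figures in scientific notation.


Step 1: Numerator = rho * V * L = 0.712 * 41.7 * 1.16 = 34.440864
Step 2: Re = 34.440864 / 1.58e-05
Step 3: Re = 2.1798e+06

2.1798e+06


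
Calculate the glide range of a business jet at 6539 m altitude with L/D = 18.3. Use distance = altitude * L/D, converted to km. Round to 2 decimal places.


Step 1: Glide distance = altitude * L/D = 6539 * 18.3 = 119663.7 m
Step 2: Convert to km: 119663.7 / 1000 = 119.66 km

119.66


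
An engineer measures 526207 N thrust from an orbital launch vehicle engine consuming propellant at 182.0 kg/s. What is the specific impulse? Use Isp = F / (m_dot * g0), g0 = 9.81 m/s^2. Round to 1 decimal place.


Step 1: m_dot * g0 = 182.0 * 9.81 = 1785.42
Step 2: Isp = 526207 / 1785.42 = 294.7 s

294.7


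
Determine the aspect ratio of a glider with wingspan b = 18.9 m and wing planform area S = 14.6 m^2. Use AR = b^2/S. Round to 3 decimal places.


Step 1: b^2 = 18.9^2 = 357.21
Step 2: AR = 357.21 / 14.6 = 24.466

24.466


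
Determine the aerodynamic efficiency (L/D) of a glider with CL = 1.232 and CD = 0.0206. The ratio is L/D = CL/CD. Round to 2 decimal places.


Step 1: L/D = CL / CD = 1.232 / 0.0206
Step 2: L/D = 59.81

59.81


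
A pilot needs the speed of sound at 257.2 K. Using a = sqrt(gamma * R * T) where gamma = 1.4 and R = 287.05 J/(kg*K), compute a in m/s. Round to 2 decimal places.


Step 1: gamma * R * T = 1.4 * 287.05 * 257.2 = 103360.964
Step 2: a = sqrt(103360.964) = 321.50 m/s

321.50


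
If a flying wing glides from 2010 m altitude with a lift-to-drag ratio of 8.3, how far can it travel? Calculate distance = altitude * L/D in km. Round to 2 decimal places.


Step 1: Glide distance = altitude * L/D = 2010 * 8.3 = 16683.0 m
Step 2: Convert to km: 16683.0 / 1000 = 16.68 km

16.68


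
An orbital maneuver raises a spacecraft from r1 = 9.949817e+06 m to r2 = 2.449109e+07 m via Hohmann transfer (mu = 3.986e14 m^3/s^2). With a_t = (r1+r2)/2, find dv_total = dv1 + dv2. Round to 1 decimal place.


Step 1: Transfer semi-major axis a_t = (9.949817e+06 + 2.449109e+07) / 2 = 1.722045e+07 m
Step 2: v1 (circular at r1) = sqrt(mu/r1) = 6329.38 m/s
Step 3: v_t1 = sqrt(mu*(2/r1 - 1/a_t)) = 7548.19 m/s
Step 4: dv1 = |7548.19 - 6329.38| = 1218.81 m/s
Step 5: v2 (circular at r2) = 4034.27 m/s, v_t2 = 3066.55 m/s
Step 6: dv2 = |4034.27 - 3066.55| = 967.72 m/s
Step 7: Total delta-v = 1218.81 + 967.72 = 2186.5 m/s

2186.5


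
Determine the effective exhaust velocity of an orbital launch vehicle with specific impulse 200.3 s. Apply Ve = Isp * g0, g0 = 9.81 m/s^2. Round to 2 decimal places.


Step 1: Ve = Isp * g0 = 200.3 * 9.81
Step 2: Ve = 1964.94 m/s

1964.94


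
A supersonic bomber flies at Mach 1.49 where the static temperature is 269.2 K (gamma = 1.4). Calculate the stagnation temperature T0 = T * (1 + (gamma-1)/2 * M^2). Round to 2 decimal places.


Step 1: (gamma-1)/2 = 0.2
Step 2: M^2 = 2.2201
Step 3: 1 + 0.2 * 2.2201 = 1.44402
Step 4: T0 = 269.2 * 1.44402 = 388.73 K

388.73


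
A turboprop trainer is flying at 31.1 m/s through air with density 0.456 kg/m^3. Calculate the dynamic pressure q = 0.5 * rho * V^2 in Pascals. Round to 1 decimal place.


Step 1: V^2 = 31.1^2 = 967.21
Step 2: q = 0.5 * 0.456 * 967.21
Step 3: q = 220.5 Pa

220.5


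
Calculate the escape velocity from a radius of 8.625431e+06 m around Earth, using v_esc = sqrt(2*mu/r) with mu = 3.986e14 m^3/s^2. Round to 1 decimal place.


Step 1: 2*mu/r = 2 * 3.986e14 / 8.625431e+06 = 92424366.9679
Step 2: v_esc = sqrt(92424366.9679) = 9613.8 m/s

9613.8


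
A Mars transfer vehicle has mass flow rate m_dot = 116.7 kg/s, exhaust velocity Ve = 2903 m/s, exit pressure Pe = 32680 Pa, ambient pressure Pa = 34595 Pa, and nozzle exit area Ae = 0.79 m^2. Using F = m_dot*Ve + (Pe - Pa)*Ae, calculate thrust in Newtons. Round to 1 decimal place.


Step 1: Momentum thrust = m_dot * Ve = 116.7 * 2903 = 338780.1 N
Step 2: Pressure thrust = (Pe - Pa) * Ae = (32680 - 34595) * 0.79 = -1512.85 N
Step 3: Total thrust F = 338780.1 + -1512.85 = 337267.3 N

337267.3


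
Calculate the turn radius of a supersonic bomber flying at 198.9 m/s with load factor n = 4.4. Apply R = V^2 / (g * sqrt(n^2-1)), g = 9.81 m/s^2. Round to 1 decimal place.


Step 1: V^2 = 198.9^2 = 39561.21
Step 2: n^2 - 1 = 4.4^2 - 1 = 18.36
Step 3: sqrt(18.36) = 4.284857
Step 4: R = 39561.21 / (9.81 * 4.284857) = 941.2 m

941.2


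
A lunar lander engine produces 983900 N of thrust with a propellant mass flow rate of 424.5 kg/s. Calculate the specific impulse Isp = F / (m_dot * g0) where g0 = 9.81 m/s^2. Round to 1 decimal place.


Step 1: m_dot * g0 = 424.5 * 9.81 = 4164.35
Step 2: Isp = 983900 / 4164.35 = 236.3 s

236.3


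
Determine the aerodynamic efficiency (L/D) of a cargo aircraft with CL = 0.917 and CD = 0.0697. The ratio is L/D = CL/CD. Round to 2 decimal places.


Step 1: L/D = CL / CD = 0.917 / 0.0697
Step 2: L/D = 13.16

13.16


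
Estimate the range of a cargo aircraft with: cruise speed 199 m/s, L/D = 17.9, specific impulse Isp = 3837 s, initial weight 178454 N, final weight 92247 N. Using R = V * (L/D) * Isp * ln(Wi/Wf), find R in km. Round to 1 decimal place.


Step 1: Coefficient = V * (L/D) * Isp = 199 * 17.9 * 3837 = 13667777.7 m
Step 2: Wi/Wf = 178454 / 92247 = 1.934524
Step 3: ln(1.934524) = 0.659861
Step 4: R = 13667777.7 * 0.659861 = 9018834.9 m = 9018.8 km

9018.8


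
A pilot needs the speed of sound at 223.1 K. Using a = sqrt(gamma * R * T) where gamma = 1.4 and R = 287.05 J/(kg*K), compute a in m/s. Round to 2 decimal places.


Step 1: gamma * R * T = 1.4 * 287.05 * 223.1 = 89657.197
Step 2: a = sqrt(89657.197) = 299.43 m/s

299.43


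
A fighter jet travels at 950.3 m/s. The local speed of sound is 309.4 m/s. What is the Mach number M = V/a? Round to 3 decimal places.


Step 1: M = V / a = 950.3 / 309.4
Step 2: M = 3.071

3.071


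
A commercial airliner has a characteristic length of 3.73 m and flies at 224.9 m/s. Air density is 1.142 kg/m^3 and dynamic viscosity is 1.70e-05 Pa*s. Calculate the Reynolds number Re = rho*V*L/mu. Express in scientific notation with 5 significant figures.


Step 1: Numerator = rho * V * L = 1.142 * 224.9 * 3.73 = 957.997534
Step 2: Re = 957.997534 / 1.70e-05
Step 3: Re = 5.6353e+07

5.6353e+07


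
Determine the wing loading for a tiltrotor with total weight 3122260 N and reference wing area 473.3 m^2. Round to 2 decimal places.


Step 1: Wing loading = W / S = 3122260 / 473.3
Step 2: Wing loading = 6596.79 N/m^2

6596.79


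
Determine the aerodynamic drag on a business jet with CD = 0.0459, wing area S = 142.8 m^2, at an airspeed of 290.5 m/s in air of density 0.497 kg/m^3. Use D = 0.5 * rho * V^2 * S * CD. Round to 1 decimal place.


Step 1: Dynamic pressure q = 0.5 * 0.497 * 290.5^2 = 20970.9771 Pa
Step 2: Drag D = q * S * CD = 20970.9771 * 142.8 * 0.0459
Step 3: D = 137454.7 N

137454.7


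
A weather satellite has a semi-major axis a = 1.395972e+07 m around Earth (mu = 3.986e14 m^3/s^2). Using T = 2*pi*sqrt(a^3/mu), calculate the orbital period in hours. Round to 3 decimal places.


Step 1: a^3 / mu = 2.720383e+21 / 3.986e14 = 6.824846e+06
Step 2: sqrt(6.824846e+06) = 2612.4405 s
Step 3: T = 2*pi * 2612.4405 = 16414.45 s
Step 4: T in hours = 16414.45 / 3600 = 4.560 hours

4.560


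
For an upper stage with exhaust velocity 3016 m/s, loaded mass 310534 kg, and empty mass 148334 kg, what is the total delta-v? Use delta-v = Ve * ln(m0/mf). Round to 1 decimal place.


Step 1: Mass ratio m0/mf = 310534 / 148334 = 2.093478
Step 2: ln(2.093478) = 0.738827
Step 3: delta-v = 3016 * 0.738827 = 2228.3 m/s

2228.3


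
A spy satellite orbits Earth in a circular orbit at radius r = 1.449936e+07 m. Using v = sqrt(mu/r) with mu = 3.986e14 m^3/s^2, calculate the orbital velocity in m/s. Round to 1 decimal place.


Step 1: mu / r = 3.986e14 / 1.449936e+07 = 27490868.5625
Step 2: v = sqrt(27490868.5625) = 5243.2 m/s

5243.2


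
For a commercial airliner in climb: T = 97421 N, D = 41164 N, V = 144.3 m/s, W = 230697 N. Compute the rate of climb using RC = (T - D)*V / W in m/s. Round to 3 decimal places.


Step 1: Excess thrust = T - D = 97421 - 41164 = 56257 N
Step 2: Excess power = 56257 * 144.3 = 8117885.1 W
Step 3: RC = 8117885.1 / 230697 = 35.189 m/s

35.189


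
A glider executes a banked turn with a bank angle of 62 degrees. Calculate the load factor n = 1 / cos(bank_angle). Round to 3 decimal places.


Step 1: Convert 62 degrees to radians = 1.082104
Step 2: cos(62 deg) = 0.469472
Step 3: n = 1 / 0.469472 = 2.130

2.130


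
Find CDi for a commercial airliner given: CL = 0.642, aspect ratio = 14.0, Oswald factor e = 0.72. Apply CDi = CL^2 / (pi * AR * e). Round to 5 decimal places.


Step 1: CL^2 = 0.642^2 = 0.412164
Step 2: pi * AR * e = 3.14159 * 14.0 * 0.72 = 31.667254
Step 3: CDi = 0.412164 / 31.667254 = 0.01302

0.01302


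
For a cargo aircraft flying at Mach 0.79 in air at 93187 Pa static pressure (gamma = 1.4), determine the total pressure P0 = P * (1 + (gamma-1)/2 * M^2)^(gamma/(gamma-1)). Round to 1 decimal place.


Step 1: (gamma-1)/2 * M^2 = 0.2 * 0.6241 = 0.12482
Step 2: 1 + 0.12482 = 1.12482
Step 3: Exponent gamma/(gamma-1) = 3.5
Step 4: P0 = 93187 * 1.12482^3.5 = 140652.0 Pa

140652.0


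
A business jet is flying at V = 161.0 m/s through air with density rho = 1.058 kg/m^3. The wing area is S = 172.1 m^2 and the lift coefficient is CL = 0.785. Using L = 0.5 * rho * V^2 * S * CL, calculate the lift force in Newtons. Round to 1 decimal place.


Step 1: Calculate dynamic pressure q = 0.5 * 1.058 * 161.0^2 = 0.5 * 1.058 * 25921.0 = 13712.209 Pa
Step 2: Multiply by wing area and lift coefficient: L = 13712.209 * 172.1 * 0.785
Step 3: L = 2359871.1689 * 0.785 = 1852498.9 N

1852498.9


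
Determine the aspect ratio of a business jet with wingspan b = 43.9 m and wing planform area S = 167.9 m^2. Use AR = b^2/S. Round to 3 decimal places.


Step 1: b^2 = 43.9^2 = 1927.21
Step 2: AR = 1927.21 / 167.9 = 11.478

11.478


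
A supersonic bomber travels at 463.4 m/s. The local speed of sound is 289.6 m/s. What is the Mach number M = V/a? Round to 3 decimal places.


Step 1: M = V / a = 463.4 / 289.6
Step 2: M = 1.600

1.600


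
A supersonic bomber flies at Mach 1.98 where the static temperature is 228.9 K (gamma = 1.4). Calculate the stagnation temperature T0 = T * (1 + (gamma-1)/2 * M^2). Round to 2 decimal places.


Step 1: (gamma-1)/2 = 0.2
Step 2: M^2 = 3.9204
Step 3: 1 + 0.2 * 3.9204 = 1.78408
Step 4: T0 = 228.9 * 1.78408 = 408.38 K

408.38


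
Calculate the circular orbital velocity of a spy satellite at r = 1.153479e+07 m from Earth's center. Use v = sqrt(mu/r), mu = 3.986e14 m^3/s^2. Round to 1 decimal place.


Step 1: mu / r = 3.986e14 / 1.153479e+07 = 34556329.1573
Step 2: v = sqrt(34556329.1573) = 5878.5 m/s

5878.5


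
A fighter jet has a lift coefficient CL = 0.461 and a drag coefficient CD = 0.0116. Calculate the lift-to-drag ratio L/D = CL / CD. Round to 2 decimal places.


Step 1: L/D = CL / CD = 0.461 / 0.0116
Step 2: L/D = 39.74

39.74


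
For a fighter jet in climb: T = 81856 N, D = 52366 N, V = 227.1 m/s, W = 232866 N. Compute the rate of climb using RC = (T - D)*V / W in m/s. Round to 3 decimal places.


Step 1: Excess thrust = T - D = 81856 - 52366 = 29490 N
Step 2: Excess power = 29490 * 227.1 = 6697179.0 W
Step 3: RC = 6697179.0 / 232866 = 28.760 m/s

28.760


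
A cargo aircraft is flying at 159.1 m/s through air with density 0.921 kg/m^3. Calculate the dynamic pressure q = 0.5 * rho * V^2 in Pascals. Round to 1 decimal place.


Step 1: V^2 = 159.1^2 = 25312.81
Step 2: q = 0.5 * 0.921 * 25312.81
Step 3: q = 11656.5 Pa

11656.5


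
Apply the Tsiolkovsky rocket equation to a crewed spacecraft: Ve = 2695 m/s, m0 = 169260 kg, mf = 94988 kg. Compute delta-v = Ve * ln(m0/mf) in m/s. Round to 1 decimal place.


Step 1: Mass ratio m0/mf = 169260 / 94988 = 1.781909
Step 2: ln(1.781909) = 0.577685
Step 3: delta-v = 2695 * 0.577685 = 1556.9 m/s

1556.9


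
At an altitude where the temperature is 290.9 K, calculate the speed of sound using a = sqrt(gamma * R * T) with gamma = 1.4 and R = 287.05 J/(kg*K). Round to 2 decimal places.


Step 1: gamma * R * T = 1.4 * 287.05 * 290.9 = 116903.983
Step 2: a = sqrt(116903.983) = 341.91 m/s

341.91


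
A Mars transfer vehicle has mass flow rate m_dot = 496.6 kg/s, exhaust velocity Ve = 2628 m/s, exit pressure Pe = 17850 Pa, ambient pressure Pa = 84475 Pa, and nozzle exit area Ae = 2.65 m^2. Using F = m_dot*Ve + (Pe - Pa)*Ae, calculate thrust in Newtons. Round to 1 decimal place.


Step 1: Momentum thrust = m_dot * Ve = 496.6 * 2628 = 1305064.8 N
Step 2: Pressure thrust = (Pe - Pa) * Ae = (17850 - 84475) * 2.65 = -176556.25 N
Step 3: Total thrust F = 1305064.8 + -176556.25 = 1128508.6 N

1128508.6


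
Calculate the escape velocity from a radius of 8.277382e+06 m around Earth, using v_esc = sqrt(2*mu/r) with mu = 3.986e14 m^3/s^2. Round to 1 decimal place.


Step 1: 2*mu/r = 2 * 3.986e14 / 8.277382e+06 = 96310645.0808
Step 2: v_esc = sqrt(96310645.0808) = 9813.8 m/s

9813.8


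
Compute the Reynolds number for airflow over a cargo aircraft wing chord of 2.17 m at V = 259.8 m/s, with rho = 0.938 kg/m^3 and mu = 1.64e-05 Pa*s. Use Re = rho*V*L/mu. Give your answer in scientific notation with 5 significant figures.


Step 1: Numerator = rho * V * L = 0.938 * 259.8 * 2.17 = 528.812508
Step 2: Re = 528.812508 / 1.64e-05
Step 3: Re = 3.2245e+07

3.2245e+07


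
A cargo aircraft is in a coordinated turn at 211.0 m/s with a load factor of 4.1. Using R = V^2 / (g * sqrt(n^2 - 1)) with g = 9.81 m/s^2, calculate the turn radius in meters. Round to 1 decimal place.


Step 1: V^2 = 211.0^2 = 44521.0
Step 2: n^2 - 1 = 4.1^2 - 1 = 15.81
Step 3: sqrt(15.81) = 3.976179
Step 4: R = 44521.0 / (9.81 * 3.976179) = 1141.4 m

1141.4


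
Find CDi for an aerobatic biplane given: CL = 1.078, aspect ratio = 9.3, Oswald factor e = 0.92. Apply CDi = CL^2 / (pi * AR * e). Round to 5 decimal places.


Step 1: CL^2 = 1.078^2 = 1.162084
Step 2: pi * AR * e = 3.14159 * 9.3 * 0.92 = 26.879467
Step 3: CDi = 1.162084 / 26.879467 = 0.04323

0.04323


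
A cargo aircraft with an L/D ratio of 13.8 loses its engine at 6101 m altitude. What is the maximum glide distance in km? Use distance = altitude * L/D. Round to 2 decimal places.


Step 1: Glide distance = altitude * L/D = 6101 * 13.8 = 84193.8 m
Step 2: Convert to km: 84193.8 / 1000 = 84.19 km

84.19


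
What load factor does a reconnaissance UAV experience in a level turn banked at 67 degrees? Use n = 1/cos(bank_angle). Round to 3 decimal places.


Step 1: Convert 67 degrees to radians = 1.169371
Step 2: cos(67 deg) = 0.390731
Step 3: n = 1 / 0.390731 = 2.559

2.559


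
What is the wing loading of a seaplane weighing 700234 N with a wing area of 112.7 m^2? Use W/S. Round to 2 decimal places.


Step 1: Wing loading = W / S = 700234 / 112.7
Step 2: Wing loading = 6213.26 N/m^2

6213.26


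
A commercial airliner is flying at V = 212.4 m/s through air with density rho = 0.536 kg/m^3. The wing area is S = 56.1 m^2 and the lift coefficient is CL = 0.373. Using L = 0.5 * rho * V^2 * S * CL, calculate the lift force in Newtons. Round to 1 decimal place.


Step 1: Calculate dynamic pressure q = 0.5 * 0.536 * 212.4^2 = 0.5 * 0.536 * 45113.76 = 12090.4877 Pa
Step 2: Multiply by wing area and lift coefficient: L = 12090.4877 * 56.1 * 0.373
Step 3: L = 678276.3588 * 0.373 = 252997.1 N

252997.1


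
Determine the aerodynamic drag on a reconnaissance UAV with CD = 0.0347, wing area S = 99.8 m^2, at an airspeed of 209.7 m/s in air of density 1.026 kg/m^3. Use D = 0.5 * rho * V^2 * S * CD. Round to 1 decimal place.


Step 1: Dynamic pressure q = 0.5 * 1.026 * 209.7^2 = 22558.7082 Pa
Step 2: Drag D = q * S * CD = 22558.7082 * 99.8 * 0.0347
Step 3: D = 78122.2 N

78122.2


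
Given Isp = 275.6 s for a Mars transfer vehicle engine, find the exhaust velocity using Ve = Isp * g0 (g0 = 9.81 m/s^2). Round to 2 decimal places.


Step 1: Ve = Isp * g0 = 275.6 * 9.81
Step 2: Ve = 2703.64 m/s

2703.64


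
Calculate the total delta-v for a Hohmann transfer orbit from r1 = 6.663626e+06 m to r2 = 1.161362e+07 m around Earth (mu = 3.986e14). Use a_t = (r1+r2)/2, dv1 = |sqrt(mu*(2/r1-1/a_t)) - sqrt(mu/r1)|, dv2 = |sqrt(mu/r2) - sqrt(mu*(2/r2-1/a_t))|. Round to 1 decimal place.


Step 1: Transfer semi-major axis a_t = (6.663626e+06 + 1.161362e+07) / 2 = 9.138623e+06 m
Step 2: v1 (circular at r1) = sqrt(mu/r1) = 7734.16 m/s
Step 3: v_t1 = sqrt(mu*(2/r1 - 1/a_t)) = 8718.8 m/s
Step 4: dv1 = |8718.8 - 7734.16| = 984.64 m/s
Step 5: v2 (circular at r2) = 5858.48 m/s, v_t2 = 5002.65 m/s
Step 6: dv2 = |5858.48 - 5002.65| = 855.83 m/s
Step 7: Total delta-v = 984.64 + 855.83 = 1840.5 m/s

1840.5


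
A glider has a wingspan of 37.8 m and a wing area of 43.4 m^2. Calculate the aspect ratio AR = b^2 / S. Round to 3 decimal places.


Step 1: b^2 = 37.8^2 = 1428.84
Step 2: AR = 1428.84 / 43.4 = 32.923

32.923


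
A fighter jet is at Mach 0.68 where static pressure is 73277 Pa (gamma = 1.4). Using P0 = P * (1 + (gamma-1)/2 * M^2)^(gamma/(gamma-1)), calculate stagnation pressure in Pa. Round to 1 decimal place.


Step 1: (gamma-1)/2 * M^2 = 0.2 * 0.4624 = 0.09248
Step 2: 1 + 0.09248 = 1.09248
Step 3: Exponent gamma/(gamma-1) = 3.5
Step 4: P0 = 73277 * 1.09248^3.5 = 99865.4 Pa

99865.4


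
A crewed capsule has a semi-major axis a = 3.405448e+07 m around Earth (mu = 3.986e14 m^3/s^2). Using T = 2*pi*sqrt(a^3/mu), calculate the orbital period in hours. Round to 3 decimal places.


Step 1: a^3 / mu = 3.949324e+22 / 3.986e14 = 9.907988e+07
Step 2: sqrt(9.907988e+07) = 9953.8876 s
Step 3: T = 2*pi * 9953.8876 = 62542.12 s
Step 4: T in hours = 62542.12 / 3600 = 17.373 hours

17.373


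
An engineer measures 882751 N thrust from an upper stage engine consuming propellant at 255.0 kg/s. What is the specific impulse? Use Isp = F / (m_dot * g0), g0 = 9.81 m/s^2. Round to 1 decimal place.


Step 1: m_dot * g0 = 255.0 * 9.81 = 2501.55
Step 2: Isp = 882751 / 2501.55 = 352.9 s

352.9


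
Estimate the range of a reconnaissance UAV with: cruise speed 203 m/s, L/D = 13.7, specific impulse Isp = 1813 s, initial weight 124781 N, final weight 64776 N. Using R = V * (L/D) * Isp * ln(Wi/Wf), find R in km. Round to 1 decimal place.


Step 1: Coefficient = V * (L/D) * Isp = 203 * 13.7 * 1813 = 5042134.3 m
Step 2: Wi/Wf = 124781 / 64776 = 1.926346
Step 3: ln(1.926346) = 0.655625
Step 4: R = 5042134.3 * 0.655625 = 3305749.5 m = 3305.7 km

3305.7


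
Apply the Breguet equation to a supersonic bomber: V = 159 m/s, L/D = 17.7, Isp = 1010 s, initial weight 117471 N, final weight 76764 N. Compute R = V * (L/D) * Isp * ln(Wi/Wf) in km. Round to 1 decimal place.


Step 1: Coefficient = V * (L/D) * Isp = 159 * 17.7 * 1010 = 2842443.0 m
Step 2: Wi/Wf = 117471 / 76764 = 1.530288
Step 3: ln(1.530288) = 0.425456
Step 4: R = 2842443.0 * 0.425456 = 1209333.6 m = 1209.3 km

1209.3


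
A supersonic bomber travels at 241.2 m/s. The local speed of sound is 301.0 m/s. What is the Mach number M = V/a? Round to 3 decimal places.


Step 1: M = V / a = 241.2 / 301.0
Step 2: M = 0.801

0.801


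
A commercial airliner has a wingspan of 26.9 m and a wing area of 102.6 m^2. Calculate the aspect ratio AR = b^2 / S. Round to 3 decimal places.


Step 1: b^2 = 26.9^2 = 723.61
Step 2: AR = 723.61 / 102.6 = 7.053

7.053


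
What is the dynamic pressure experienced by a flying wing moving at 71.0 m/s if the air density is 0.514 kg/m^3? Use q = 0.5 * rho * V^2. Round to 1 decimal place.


Step 1: V^2 = 71.0^2 = 5041.0
Step 2: q = 0.5 * 0.514 * 5041.0
Step 3: q = 1295.5 Pa

1295.5


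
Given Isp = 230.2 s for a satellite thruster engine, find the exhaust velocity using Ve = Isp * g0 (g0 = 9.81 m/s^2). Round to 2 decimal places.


Step 1: Ve = Isp * g0 = 230.2 * 9.81
Step 2: Ve = 2258.26 m/s

2258.26


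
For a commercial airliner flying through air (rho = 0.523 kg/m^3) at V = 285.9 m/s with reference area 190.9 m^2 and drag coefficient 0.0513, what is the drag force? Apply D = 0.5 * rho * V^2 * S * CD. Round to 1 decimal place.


Step 1: Dynamic pressure q = 0.5 * 0.523 * 285.9^2 = 21374.6988 Pa
Step 2: Drag D = q * S * CD = 21374.6988 * 190.9 * 0.0513
Step 3: D = 209326.1 N

209326.1


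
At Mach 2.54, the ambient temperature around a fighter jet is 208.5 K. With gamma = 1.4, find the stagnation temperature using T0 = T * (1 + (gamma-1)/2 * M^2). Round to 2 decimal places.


Step 1: (gamma-1)/2 = 0.2
Step 2: M^2 = 6.4516
Step 3: 1 + 0.2 * 6.4516 = 2.29032
Step 4: T0 = 208.5 * 2.29032 = 477.53 K

477.53


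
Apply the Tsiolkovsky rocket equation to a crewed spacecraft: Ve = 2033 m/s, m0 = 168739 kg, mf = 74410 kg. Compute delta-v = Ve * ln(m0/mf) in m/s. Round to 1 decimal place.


Step 1: Mass ratio m0/mf = 168739 / 74410 = 2.267693
Step 2: ln(2.267693) = 0.818763
Step 3: delta-v = 2033 * 0.818763 = 1664.5 m/s

1664.5


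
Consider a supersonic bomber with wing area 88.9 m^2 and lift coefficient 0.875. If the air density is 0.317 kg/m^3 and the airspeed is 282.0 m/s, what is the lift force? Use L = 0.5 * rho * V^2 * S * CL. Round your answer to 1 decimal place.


Step 1: Calculate dynamic pressure q = 0.5 * 0.317 * 282.0^2 = 0.5 * 0.317 * 79524.0 = 12604.554 Pa
Step 2: Multiply by wing area and lift coefficient: L = 12604.554 * 88.9 * 0.875
Step 3: L = 1120544.8506 * 0.875 = 980476.7 N

980476.7


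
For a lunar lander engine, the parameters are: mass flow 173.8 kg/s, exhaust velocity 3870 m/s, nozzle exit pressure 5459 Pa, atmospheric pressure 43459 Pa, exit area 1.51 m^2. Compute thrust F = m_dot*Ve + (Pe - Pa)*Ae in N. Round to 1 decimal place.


Step 1: Momentum thrust = m_dot * Ve = 173.8 * 3870 = 672606.0 N
Step 2: Pressure thrust = (Pe - Pa) * Ae = (5459 - 43459) * 1.51 = -57380.00 N
Step 3: Total thrust F = 672606.0 + -57380.00 = 615226.0 N

615226.0


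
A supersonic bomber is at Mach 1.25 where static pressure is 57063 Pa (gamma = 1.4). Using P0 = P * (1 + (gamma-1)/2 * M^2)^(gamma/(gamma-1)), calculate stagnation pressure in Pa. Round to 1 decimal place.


Step 1: (gamma-1)/2 * M^2 = 0.2 * 1.5625 = 0.3125
Step 2: 1 + 0.3125 = 1.3125
Step 3: Exponent gamma/(gamma-1) = 3.5
Step 4: P0 = 57063 * 1.3125^3.5 = 147809.4 Pa

147809.4


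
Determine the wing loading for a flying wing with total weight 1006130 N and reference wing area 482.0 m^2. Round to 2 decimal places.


Step 1: Wing loading = W / S = 1006130 / 482.0
Step 2: Wing loading = 2087.41 N/m^2

2087.41


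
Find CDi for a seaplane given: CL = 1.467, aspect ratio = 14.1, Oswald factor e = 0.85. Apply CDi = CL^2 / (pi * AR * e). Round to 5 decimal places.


Step 1: CL^2 = 1.467^2 = 2.152089
Step 2: pi * AR * e = 3.14159 * 14.1 * 0.85 = 37.651988
Step 3: CDi = 2.152089 / 37.651988 = 0.05716

0.05716


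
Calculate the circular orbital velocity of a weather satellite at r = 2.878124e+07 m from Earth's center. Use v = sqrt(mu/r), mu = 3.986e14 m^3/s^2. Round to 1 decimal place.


Step 1: mu / r = 3.986e14 / 2.878124e+07 = 13849299.0573
Step 2: v = sqrt(13849299.0573) = 3721.5 m/s

3721.5


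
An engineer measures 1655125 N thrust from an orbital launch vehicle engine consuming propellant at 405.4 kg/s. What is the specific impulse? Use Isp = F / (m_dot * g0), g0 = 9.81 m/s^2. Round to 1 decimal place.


Step 1: m_dot * g0 = 405.4 * 9.81 = 3976.97
Step 2: Isp = 1655125 / 3976.97 = 416.2 s

416.2


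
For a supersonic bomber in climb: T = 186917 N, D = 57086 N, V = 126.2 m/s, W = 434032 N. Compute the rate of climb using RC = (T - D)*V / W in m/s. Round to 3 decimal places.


Step 1: Excess thrust = T - D = 186917 - 57086 = 129831 N
Step 2: Excess power = 129831 * 126.2 = 16384672.2 W
Step 3: RC = 16384672.2 / 434032 = 37.750 m/s

37.750


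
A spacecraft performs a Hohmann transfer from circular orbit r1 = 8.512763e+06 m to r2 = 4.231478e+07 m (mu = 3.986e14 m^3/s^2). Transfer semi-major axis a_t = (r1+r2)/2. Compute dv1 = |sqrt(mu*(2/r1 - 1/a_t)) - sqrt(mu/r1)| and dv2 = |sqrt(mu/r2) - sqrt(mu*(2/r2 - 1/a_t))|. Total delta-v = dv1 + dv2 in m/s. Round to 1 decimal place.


Step 1: Transfer semi-major axis a_t = (8.512763e+06 + 4.231478e+07) / 2 = 2.541377e+07 m
Step 2: v1 (circular at r1) = sqrt(mu/r1) = 6842.79 m/s
Step 3: v_t1 = sqrt(mu*(2/r1 - 1/a_t)) = 8829.68 m/s
Step 4: dv1 = |8829.68 - 6842.79| = 1986.89 m/s
Step 5: v2 (circular at r2) = 3069.18 m/s, v_t2 = 1776.33 m/s
Step 6: dv2 = |3069.18 - 1776.33| = 1292.85 m/s
Step 7: Total delta-v = 1986.89 + 1292.85 = 3279.7 m/s

3279.7


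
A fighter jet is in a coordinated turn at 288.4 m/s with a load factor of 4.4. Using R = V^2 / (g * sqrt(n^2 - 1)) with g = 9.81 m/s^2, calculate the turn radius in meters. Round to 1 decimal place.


Step 1: V^2 = 288.4^2 = 83174.56
Step 2: n^2 - 1 = 4.4^2 - 1 = 18.36
Step 3: sqrt(18.36) = 4.284857
Step 4: R = 83174.56 / (9.81 * 4.284857) = 1978.7 m

1978.7


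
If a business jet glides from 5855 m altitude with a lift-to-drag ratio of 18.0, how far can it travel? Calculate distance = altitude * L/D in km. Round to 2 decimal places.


Step 1: Glide distance = altitude * L/D = 5855 * 18.0 = 105390.0 m
Step 2: Convert to km: 105390.0 / 1000 = 105.39 km

105.39


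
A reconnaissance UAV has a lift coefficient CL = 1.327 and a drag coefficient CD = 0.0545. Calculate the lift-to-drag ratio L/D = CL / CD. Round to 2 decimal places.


Step 1: L/D = CL / CD = 1.327 / 0.0545
Step 2: L/D = 24.35

24.35


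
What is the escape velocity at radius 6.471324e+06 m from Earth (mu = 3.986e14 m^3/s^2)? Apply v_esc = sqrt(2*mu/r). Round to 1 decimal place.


Step 1: 2*mu/r = 2 * 3.986e14 / 6.471324e+06 = 123189628.583
Step 2: v_esc = sqrt(123189628.583) = 11099.1 m/s

11099.1


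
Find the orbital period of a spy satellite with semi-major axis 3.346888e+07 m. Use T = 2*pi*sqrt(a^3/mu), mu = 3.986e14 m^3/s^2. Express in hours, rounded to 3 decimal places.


Step 1: a^3 / mu = 3.749070e+22 / 3.986e14 = 9.405594e+07
Step 2: sqrt(9.405594e+07) = 9698.2443 s
Step 3: T = 2*pi * 9698.2443 = 60935.87 s
Step 4: T in hours = 60935.87 / 3600 = 16.927 hours

16.927


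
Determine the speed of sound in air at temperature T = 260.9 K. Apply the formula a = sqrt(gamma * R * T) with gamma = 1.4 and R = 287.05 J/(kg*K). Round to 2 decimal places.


Step 1: gamma * R * T = 1.4 * 287.05 * 260.9 = 104847.883
Step 2: a = sqrt(104847.883) = 323.80 m/s

323.80


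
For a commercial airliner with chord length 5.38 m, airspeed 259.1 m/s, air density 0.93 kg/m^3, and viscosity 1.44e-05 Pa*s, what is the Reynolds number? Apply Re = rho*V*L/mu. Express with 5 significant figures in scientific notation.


Step 1: Numerator = rho * V * L = 0.93 * 259.1 * 5.38 = 1296.38094
Step 2: Re = 1296.38094 / 1.44e-05
Step 3: Re = 9.0026e+07

9.0026e+07


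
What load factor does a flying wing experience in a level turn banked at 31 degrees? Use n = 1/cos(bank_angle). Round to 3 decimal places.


Step 1: Convert 31 degrees to radians = 0.541052
Step 2: cos(31 deg) = 0.857167
Step 3: n = 1 / 0.857167 = 1.167

1.167


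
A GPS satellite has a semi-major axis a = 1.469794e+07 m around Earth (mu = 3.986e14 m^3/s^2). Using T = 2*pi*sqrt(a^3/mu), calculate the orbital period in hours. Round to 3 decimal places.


Step 1: a^3 / mu = 3.175188e+21 / 3.986e14 = 7.965850e+06
Step 2: sqrt(7.965850e+06) = 2822.3837 s
Step 3: T = 2*pi * 2822.3837 = 17733.56 s
Step 4: T in hours = 17733.56 / 3600 = 4.926 hours

4.926


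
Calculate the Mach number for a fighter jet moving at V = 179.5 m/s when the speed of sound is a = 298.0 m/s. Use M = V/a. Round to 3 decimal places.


Step 1: M = V / a = 179.5 / 298.0
Step 2: M = 0.602

0.602


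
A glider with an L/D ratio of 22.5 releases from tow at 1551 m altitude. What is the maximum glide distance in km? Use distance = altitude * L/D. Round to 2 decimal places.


Step 1: Glide distance = altitude * L/D = 1551 * 22.5 = 34897.5 m
Step 2: Convert to km: 34897.5 / 1000 = 34.90 km

34.90


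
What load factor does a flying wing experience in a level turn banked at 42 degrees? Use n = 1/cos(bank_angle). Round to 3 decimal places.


Step 1: Convert 42 degrees to radians = 0.733038
Step 2: cos(42 deg) = 0.743145
Step 3: n = 1 / 0.743145 = 1.346

1.346


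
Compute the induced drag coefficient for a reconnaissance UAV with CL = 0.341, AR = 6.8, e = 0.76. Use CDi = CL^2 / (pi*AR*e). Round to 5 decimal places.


Step 1: CL^2 = 0.341^2 = 0.116281
Step 2: pi * AR * e = 3.14159 * 6.8 * 0.76 = 16.235751
Step 3: CDi = 0.116281 / 16.235751 = 0.00716

0.00716


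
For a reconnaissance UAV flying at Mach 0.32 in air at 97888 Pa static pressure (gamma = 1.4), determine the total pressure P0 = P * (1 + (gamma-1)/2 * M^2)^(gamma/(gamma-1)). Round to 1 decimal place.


Step 1: (gamma-1)/2 * M^2 = 0.2 * 0.1024 = 0.02048
Step 2: 1 + 0.02048 = 1.02048
Step 3: Exponent gamma/(gamma-1) = 3.5
Step 4: P0 = 97888 * 1.02048^3.5 = 105086.1 Pa

105086.1


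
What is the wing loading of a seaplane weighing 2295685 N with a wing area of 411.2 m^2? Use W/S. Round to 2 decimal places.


Step 1: Wing loading = W / S = 2295685 / 411.2
Step 2: Wing loading = 5582.89 N/m^2

5582.89


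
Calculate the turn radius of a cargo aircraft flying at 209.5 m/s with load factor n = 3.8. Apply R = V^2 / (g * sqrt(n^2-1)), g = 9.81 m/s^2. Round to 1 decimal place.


Step 1: V^2 = 209.5^2 = 43890.25
Step 2: n^2 - 1 = 3.8^2 - 1 = 13.44
Step 3: sqrt(13.44) = 3.666061
Step 4: R = 43890.25 / (9.81 * 3.666061) = 1220.4 m

1220.4


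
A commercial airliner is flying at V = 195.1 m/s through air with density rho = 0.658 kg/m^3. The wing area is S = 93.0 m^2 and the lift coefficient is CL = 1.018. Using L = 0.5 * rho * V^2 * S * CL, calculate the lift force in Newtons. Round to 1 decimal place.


Step 1: Calculate dynamic pressure q = 0.5 * 0.658 * 195.1^2 = 0.5 * 0.658 * 38064.01 = 12523.0593 Pa
Step 2: Multiply by wing area and lift coefficient: L = 12523.0593 * 93.0 * 1.018
Step 3: L = 1164644.514 * 1.018 = 1185608.1 N

1185608.1


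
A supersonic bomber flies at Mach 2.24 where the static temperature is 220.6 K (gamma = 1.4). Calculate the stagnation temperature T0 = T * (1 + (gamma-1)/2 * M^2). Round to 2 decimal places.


Step 1: (gamma-1)/2 = 0.2
Step 2: M^2 = 5.0176
Step 3: 1 + 0.2 * 5.0176 = 2.00352
Step 4: T0 = 220.6 * 2.00352 = 441.98 K

441.98


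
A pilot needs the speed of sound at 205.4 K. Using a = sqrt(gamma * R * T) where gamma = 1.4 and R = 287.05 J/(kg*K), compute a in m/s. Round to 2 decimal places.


Step 1: gamma * R * T = 1.4 * 287.05 * 205.4 = 82544.098
Step 2: a = sqrt(82544.098) = 287.30 m/s

287.30


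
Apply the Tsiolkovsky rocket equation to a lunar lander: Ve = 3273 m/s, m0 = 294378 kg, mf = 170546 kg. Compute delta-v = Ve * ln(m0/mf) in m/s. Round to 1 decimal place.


Step 1: Mass ratio m0/mf = 294378 / 170546 = 1.726091
Step 2: ln(1.726091) = 0.54586
Step 3: delta-v = 3273 * 0.54586 = 1786.6 m/s

1786.6


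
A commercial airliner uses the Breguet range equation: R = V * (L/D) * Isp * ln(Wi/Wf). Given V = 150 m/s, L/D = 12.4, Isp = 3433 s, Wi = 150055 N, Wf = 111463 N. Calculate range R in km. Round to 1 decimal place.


Step 1: Coefficient = V * (L/D) * Isp = 150 * 12.4 * 3433 = 6385380.0 m
Step 2: Wi/Wf = 150055 / 111463 = 1.346231
Step 3: ln(1.346231) = 0.297309
Step 4: R = 6385380.0 * 0.297309 = 1898432.2 m = 1898.4 km

1898.4


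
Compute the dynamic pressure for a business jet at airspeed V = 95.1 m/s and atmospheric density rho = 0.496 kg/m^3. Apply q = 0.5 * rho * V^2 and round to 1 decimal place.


Step 1: V^2 = 95.1^2 = 9044.01
Step 2: q = 0.5 * 0.496 * 9044.01
Step 3: q = 2242.9 Pa

2242.9


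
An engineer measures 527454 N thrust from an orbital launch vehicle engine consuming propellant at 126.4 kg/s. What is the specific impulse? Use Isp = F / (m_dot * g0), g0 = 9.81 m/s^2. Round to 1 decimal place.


Step 1: m_dot * g0 = 126.4 * 9.81 = 1239.98
Step 2: Isp = 527454 / 1239.98 = 425.4 s

425.4


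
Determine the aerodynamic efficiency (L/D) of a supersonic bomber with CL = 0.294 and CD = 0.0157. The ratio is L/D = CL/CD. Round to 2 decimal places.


Step 1: L/D = CL / CD = 0.294 / 0.0157
Step 2: L/D = 18.73

18.73


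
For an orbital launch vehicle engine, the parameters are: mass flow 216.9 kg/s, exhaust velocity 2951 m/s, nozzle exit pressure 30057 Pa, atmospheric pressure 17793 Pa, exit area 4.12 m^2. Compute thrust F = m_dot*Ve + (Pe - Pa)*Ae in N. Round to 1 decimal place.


Step 1: Momentum thrust = m_dot * Ve = 216.9 * 2951 = 640071.9 N
Step 2: Pressure thrust = (Pe - Pa) * Ae = (30057 - 17793) * 4.12 = 50527.68 N
Step 3: Total thrust F = 640071.9 + 50527.68 = 690599.6 N

690599.6


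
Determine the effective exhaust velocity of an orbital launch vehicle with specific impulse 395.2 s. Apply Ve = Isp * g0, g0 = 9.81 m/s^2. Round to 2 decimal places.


Step 1: Ve = Isp * g0 = 395.2 * 9.81
Step 2: Ve = 3876.91 m/s

3876.91


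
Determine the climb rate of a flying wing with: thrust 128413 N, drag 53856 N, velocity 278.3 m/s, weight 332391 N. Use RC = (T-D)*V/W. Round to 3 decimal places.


Step 1: Excess thrust = T - D = 128413 - 53856 = 74557 N
Step 2: Excess power = 74557 * 278.3 = 20749213.1 W
Step 3: RC = 20749213.1 / 332391 = 62.424 m/s

62.424


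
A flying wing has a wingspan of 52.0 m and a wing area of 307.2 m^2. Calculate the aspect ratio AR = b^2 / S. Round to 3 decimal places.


Step 1: b^2 = 52.0^2 = 2704.0
Step 2: AR = 2704.0 / 307.2 = 8.802

8.802


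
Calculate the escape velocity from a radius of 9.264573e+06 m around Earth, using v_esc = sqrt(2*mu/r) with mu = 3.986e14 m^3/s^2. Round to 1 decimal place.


Step 1: 2*mu/r = 2 * 3.986e14 / 9.264573e+06 = 86048218.3043
Step 2: v_esc = sqrt(86048218.3043) = 9276.2 m/s

9276.2


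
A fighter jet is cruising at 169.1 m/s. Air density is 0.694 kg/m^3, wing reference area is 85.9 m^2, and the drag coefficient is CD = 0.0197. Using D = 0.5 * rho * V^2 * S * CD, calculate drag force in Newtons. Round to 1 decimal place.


Step 1: Dynamic pressure q = 0.5 * 0.694 * 169.1^2 = 9922.3991 Pa
Step 2: Drag D = q * S * CD = 9922.3991 * 85.9 * 0.0197
Step 3: D = 16791.0 N

16791.0


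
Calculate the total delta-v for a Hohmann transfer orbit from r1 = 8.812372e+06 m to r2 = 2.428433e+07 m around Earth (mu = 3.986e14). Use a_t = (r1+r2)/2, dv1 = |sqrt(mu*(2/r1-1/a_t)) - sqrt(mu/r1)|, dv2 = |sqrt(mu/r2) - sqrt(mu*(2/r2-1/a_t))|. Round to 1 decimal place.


Step 1: Transfer semi-major axis a_t = (8.812372e+06 + 2.428433e+07) / 2 = 1.654835e+07 m
Step 2: v1 (circular at r1) = sqrt(mu/r1) = 6725.46 m/s
Step 3: v_t1 = sqrt(mu*(2/r1 - 1/a_t)) = 8147.19 m/s
Step 4: dv1 = |8147.19 - 6725.46| = 1421.73 m/s
Step 5: v2 (circular at r2) = 4051.4 m/s, v_t2 = 2956.48 m/s
Step 6: dv2 = |4051.4 - 2956.48| = 1094.93 m/s
Step 7: Total delta-v = 1421.73 + 1094.93 = 2516.7 m/s

2516.7


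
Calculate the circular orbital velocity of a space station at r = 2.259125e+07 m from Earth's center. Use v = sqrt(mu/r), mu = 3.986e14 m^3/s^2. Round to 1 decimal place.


Step 1: mu / r = 3.986e14 / 2.259125e+07 = 17643999.336
Step 2: v = sqrt(17643999.336) = 4200.5 m/s

4200.5


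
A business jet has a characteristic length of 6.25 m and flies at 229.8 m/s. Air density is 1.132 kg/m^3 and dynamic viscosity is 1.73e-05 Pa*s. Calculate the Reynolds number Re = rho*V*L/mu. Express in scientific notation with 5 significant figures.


Step 1: Numerator = rho * V * L = 1.132 * 229.8 * 6.25 = 1625.835
Step 2: Re = 1625.835 / 1.73e-05
Step 3: Re = 9.3979e+07

9.3979e+07
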